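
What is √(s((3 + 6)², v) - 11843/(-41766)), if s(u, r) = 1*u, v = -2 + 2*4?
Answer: √141790933974/41766 ≈ 9.0157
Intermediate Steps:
v = 6 (v = -2 + 8 = 6)
s(u, r) = u
√(s((3 + 6)², v) - 11843/(-41766)) = √((3 + 6)² - 11843/(-41766)) = √(9² - 11843*(-1/41766)) = √(81 + 11843/41766) = √(3394889/41766) = √141790933974/41766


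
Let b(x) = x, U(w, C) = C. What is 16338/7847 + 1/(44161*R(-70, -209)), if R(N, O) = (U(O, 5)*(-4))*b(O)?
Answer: 22675790339/10890985820 ≈ 2.0821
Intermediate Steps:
R(N, O) = -20*O (R(N, O) = (5*(-4))*O = -20*O)
16338/7847 + 1/(44161*R(-70, -209)) = 16338/7847 + 1/(44161*((-20*(-209)))) = 16338*(1/7847) + (1/44161)/4180 = 2334/1121 + (1/44161)*(1/4180) = 2334/1121 + 1/184592980 = 22675790339/10890985820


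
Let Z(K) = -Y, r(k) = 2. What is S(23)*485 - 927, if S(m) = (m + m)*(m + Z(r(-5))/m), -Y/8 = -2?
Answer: 496683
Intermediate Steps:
Y = 16 (Y = -8*(-2) = 16)
Z(K) = -16 (Z(K) = -1*16 = -16)
S(m) = 2*m*(m - 16/m) (S(m) = (m + m)*(m - 16/m) = (2*m)*(m - 16/m) = 2*m*(m - 16/m))
S(23)*485 - 927 = (-32 + 2*23**2)*485 - 927 = (-32 + 2*529)*485 - 927 = (-32 + 1058)*485 - 927 = 1026*485 - 927 = 497610 - 927 = 496683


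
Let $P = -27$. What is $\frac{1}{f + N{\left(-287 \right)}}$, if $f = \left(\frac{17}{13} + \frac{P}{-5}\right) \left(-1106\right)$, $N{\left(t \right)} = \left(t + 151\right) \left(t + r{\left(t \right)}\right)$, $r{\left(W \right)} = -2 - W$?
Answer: $- \frac{65}{464536} \approx -0.00013992$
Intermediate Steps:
$N{\left(t \right)} = -302 - 2 t$ ($N{\left(t \right)} = \left(t + 151\right) \left(t - \left(2 + t\right)\right) = \left(151 + t\right) \left(-2\right) = -302 - 2 t$)
$f = - \frac{482216}{65}$ ($f = \left(\frac{17}{13} - \frac{27}{-5}\right) \left(-1106\right) = \left(17 \cdot \frac{1}{13} - - \frac{27}{5}\right) \left(-1106\right) = \left(\frac{17}{13} + \frac{27}{5}\right) \left(-1106\right) = \frac{436}{65} \left(-1106\right) = - \frac{482216}{65} \approx -7418.7$)
$\frac{1}{f + N{\left(-287 \right)}} = \frac{1}{- \frac{482216}{65} - -272} = \frac{1}{- \frac{482216}{65} + \left(-302 + 574\right)} = \frac{1}{- \frac{482216}{65} + 272} = \frac{1}{- \frac{464536}{65}} = - \frac{65}{464536}$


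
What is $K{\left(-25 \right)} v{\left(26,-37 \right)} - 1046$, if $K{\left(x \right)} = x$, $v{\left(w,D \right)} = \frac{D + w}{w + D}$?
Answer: $-1071$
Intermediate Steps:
$v{\left(w,D \right)} = 1$ ($v{\left(w,D \right)} = \frac{D + w}{D + w} = 1$)
$K{\left(-25 \right)} v{\left(26,-37 \right)} - 1046 = \left(-25\right) 1 - 1046 = -25 - 1046 = -1071$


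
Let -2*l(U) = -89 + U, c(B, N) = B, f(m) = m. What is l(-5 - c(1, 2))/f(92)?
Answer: 95/184 ≈ 0.51630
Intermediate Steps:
l(U) = 89/2 - U/2 (l(U) = -(-89 + U)/2 = 89/2 - U/2)
l(-5 - c(1, 2))/f(92) = (89/2 - (-5 - 1*1)/2)/92 = (89/2 - (-5 - 1)/2)*(1/92) = (89/2 - 1/2*(-6))*(1/92) = (89/2 + 3)*(1/92) = (95/2)*(1/92) = 95/184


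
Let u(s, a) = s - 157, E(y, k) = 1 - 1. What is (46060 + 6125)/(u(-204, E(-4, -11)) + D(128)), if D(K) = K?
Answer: -52185/233 ≈ -223.97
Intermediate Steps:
E(y, k) = 0
u(s, a) = -157 + s
(46060 + 6125)/(u(-204, E(-4, -11)) + D(128)) = (46060 + 6125)/((-157 - 204) + 128) = 52185/(-361 + 128) = 52185/(-233) = 52185*(-1/233) = -52185/233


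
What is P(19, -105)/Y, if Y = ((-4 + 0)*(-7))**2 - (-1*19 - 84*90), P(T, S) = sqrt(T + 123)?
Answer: sqrt(142)/8363 ≈ 0.0014249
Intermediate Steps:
P(T, S) = sqrt(123 + T)
Y = 8363 (Y = (-4*(-7))**2 - (-19 - 7560) = 28**2 - 1*(-7579) = 784 + 7579 = 8363)
P(19, -105)/Y = sqrt(123 + 19)/8363 = sqrt(142)*(1/8363) = sqrt(142)/8363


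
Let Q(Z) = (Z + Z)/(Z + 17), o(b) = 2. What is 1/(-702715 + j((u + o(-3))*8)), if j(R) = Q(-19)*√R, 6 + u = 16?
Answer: -36985/25989912451 - 4*√6/25989912451 ≈ -1.4234e-6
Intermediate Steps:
u = 10 (u = -6 + 16 = 10)
Q(Z) = 2*Z/(17 + Z) (Q(Z) = (2*Z)/(17 + Z) = 2*Z/(17 + Z))
j(R) = 19*√R (j(R) = (2*(-19)/(17 - 19))*√R = (2*(-19)/(-2))*√R = (2*(-19)*(-½))*√R = 19*√R)
1/(-702715 + j((u + o(-3))*8)) = 1/(-702715 + 19*√((10 + 2)*8)) = 1/(-702715 + 19*√(12*8)) = 1/(-702715 + 19*√96) = 1/(-702715 + 19*(4*√6)) = 1/(-702715 + 76*√6)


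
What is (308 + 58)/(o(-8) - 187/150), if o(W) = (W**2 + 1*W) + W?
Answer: 54900/7013 ≈ 7.8283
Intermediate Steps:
o(W) = W**2 + 2*W (o(W) = (W**2 + W) + W = (W + W**2) + W = W**2 + 2*W)
(308 + 58)/(o(-8) - 187/150) = (308 + 58)/(-8*(2 - 8) - 187/150) = 366/(-8*(-6) - 187*1/150) = 366/(48 - 187/150) = 366/(7013/150) = 366*(150/7013) = 54900/7013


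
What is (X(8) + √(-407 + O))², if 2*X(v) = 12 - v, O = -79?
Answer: -482 + 36*I*√6 ≈ -482.0 + 88.182*I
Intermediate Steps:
X(v) = 6 - v/2 (X(v) = (12 - v)/2 = 6 - v/2)
(X(8) + √(-407 + O))² = ((6 - ½*8) + √(-407 - 79))² = ((6 - 4) + √(-486))² = (2 + 9*I*√6)²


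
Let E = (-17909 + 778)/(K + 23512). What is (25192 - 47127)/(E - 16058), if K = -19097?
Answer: 96843025/70913201 ≈ 1.3657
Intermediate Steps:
E = -17131/4415 (E = (-17909 + 778)/(-19097 + 23512) = -17131/4415 ≈ -3.8802)
(25192 - 47127)/(E - 16058) = (25192 - 47127)/(-17131/4415 - 16058) = -21935/(-70913201/4415) = -21935*(-4415/70913201) = 96843025/70913201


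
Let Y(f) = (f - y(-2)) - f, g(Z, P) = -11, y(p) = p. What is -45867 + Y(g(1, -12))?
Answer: -45865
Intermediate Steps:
Y(f) = 2 (Y(f) = (f - 1*(-2)) - f = (f + 2) - f = (2 + f) - f = 2)
-45867 + Y(g(1, -12)) = -45867 + 2 = -45865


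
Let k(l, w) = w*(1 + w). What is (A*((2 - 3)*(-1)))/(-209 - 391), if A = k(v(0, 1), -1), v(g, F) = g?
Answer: 0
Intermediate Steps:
A = 0 (A = -(1 - 1) = -1*0 = 0)
(A*((2 - 3)*(-1)))/(-209 - 391) = (0*((2 - 3)*(-1)))/(-209 - 391) = (0*(-1*(-1)))/(-600) = (0*1)*(-1/600) = 0*(-1/600) = 0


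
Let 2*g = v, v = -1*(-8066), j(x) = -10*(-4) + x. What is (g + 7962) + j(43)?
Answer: 12078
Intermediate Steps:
j(x) = 40 + x
v = 8066
g = 4033 (g = (1/2)*8066 = 4033)
(g + 7962) + j(43) = (4033 + 7962) + (40 + 43) = 11995 + 83 = 12078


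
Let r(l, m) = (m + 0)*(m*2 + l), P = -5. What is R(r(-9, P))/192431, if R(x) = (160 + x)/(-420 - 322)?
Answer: -255/142783802 ≈ -1.7859e-6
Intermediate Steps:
r(l, m) = m*(l + 2*m) (r(l, m) = m*(2*m + l) = m*(l + 2*m))
R(x) = -80/371 - x/742 (R(x) = (160 + x)/(-742) = (160 + x)*(-1/742) = -80/371 - x/742)
R(r(-9, P))/192431 = (-80/371 - (-5)*(-9 + 2*(-5))/742)/192431 = (-80/371 - (-5)*(-9 - 10)/742)*(1/192431) = (-80/371 - (-5)*(-19)/742)*(1/192431) = (-80/371 - 1/742*95)*(1/192431) = (-80/371 - 95/742)*(1/192431) = -255/742*1/192431 = -255/142783802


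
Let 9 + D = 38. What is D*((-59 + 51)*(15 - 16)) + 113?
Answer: 345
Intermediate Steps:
D = 29 (D = -9 + 38 = 29)
D*((-59 + 51)*(15 - 16)) + 113 = 29*((-59 + 51)*(15 - 16)) + 113 = 29*(-8*(-1)) + 113 = 29*8 + 113 = 232 + 113 = 345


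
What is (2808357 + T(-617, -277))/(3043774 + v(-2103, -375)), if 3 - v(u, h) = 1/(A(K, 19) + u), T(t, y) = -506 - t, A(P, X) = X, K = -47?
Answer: 1950949104/2114410423 ≈ 0.92269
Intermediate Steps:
v(u, h) = 3 - 1/(19 + u)
(2808357 + T(-617, -277))/(3043774 + v(-2103, -375)) = (2808357 + (-506 - 1*(-617)))/(3043774 + (56 + 3*(-2103))/(19 - 2103)) = (2808357 + (-506 + 617))/(3043774 + (56 - 6309)/(-2084)) = (2808357 + 111)/(3043774 - 1/2084*(-6253)) = 2808468/(3043774 + 6253/2084) = 2808468/(6343231269/2084) = 2808468*(2084/6343231269) = 1950949104/2114410423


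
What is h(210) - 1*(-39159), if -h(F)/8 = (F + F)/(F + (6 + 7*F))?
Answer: 11003119/281 ≈ 39157.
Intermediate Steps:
h(F) = -16*F/(6 + 8*F) (h(F) = -8*(F + F)/(F + (6 + 7*F)) = -8*2*F/(6 + 8*F) = -16*F/(6 + 8*F))
h(210) - 1*(-39159) = -8*210/(3 + 4*210) - 1*(-39159) = -8*210/(3 + 840) + 39159 = -8*210/843 + 39159 = -8*210*1/843 + 39159 = -560/281 + 39159 = 11003119/281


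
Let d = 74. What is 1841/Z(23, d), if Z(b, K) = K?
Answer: 1841/74 ≈ 24.878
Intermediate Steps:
1841/Z(23, d) = 1841/74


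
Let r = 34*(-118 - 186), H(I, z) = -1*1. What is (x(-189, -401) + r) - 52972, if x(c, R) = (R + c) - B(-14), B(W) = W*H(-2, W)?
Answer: -63912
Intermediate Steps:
H(I, z) = -1
B(W) = -W (B(W) = W*(-1) = -W)
r = -10336 (r = 34*(-304) = -10336)
x(c, R) = -14 + R + c (x(c, R) = (R + c) - (-1)*(-14) = (R + c) - 1*14 = (R + c) - 14 = -14 + R + c)
(x(-189, -401) + r) - 52972 = ((-14 - 401 - 189) - 10336) - 52972 = (-604 - 10336) - 52972 = -10940 - 52972 = -63912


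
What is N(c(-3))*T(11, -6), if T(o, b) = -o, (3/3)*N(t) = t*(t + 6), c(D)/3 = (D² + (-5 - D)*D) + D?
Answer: -16632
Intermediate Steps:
c(D) = 3*D + 3*D² + 3*D*(-5 - D) (c(D) = 3*((D² + (-5 - D)*D) + D) = 3*((D² + D*(-5 - D)) + D) = 3*(D + D² + D*(-5 - D)) = 3*D + 3*D² + 3*D*(-5 - D))
N(t) = t*(6 + t) (N(t) = t*(t + 6) = t*(6 + t))
N(c(-3))*T(11, -6) = ((-12*(-3))*(6 - 12*(-3)))*(-1*11) = (36*(6 + 36))*(-11) = (36*42)*(-11) = 1512*(-11) = -16632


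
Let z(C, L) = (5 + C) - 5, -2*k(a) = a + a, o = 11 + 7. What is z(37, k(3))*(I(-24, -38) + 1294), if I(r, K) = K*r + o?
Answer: 82288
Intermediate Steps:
o = 18
k(a) = -a (k(a) = -(a + a)/2 = -a)
I(r, K) = 18 + K*r (I(r, K) = K*r + 18 = 18 + K*r)
z(C, L) = C
z(37, k(3))*(I(-24, -38) + 1294) = 37*((18 - 38*(-24)) + 1294) = 37*((18 + 912) + 1294) = 37*(930 + 1294) = 37*2224 = 82288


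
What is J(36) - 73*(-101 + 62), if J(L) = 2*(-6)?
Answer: 2835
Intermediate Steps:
J(L) = -12
J(36) - 73*(-101 + 62) = -12 - 73*(-101 + 62) = -12 - 73*(-39) = -12 + 2847 = 2835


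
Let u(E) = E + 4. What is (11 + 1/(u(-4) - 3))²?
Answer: 1024/9 ≈ 113.78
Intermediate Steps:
u(E) = 4 + E
(11 + 1/(u(-4) - 3))² = (11 + 1/((4 - 4) - 3))² = (11 + 1/(0 - 3))² = (11 + 1/(-3))² = (11 - ⅓)² = (32/3)² = 1024/9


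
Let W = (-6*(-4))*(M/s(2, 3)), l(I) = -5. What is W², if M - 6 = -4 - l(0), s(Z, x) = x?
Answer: 3136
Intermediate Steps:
M = 7 (M = 6 + (-4 - 1*(-5)) = 6 + (-4 + 5) = 6 + 1 = 7)
W = 56 (W = (-6*(-4))*(7/3) = 24*(7*(⅓)) = 24*(7/3) = 56)
W² = 56² = 3136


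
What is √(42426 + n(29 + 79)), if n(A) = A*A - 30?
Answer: 2*√13515 ≈ 232.51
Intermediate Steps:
n(A) = -30 + A² (n(A) = A² - 30 = -30 + A²)
√(42426 + n(29 + 79)) = √(42426 + (-30 + (29 + 79)²)) = √(42426 + (-30 + 108²)) = √(42426 + (-30 + 11664)) = √(42426 + 11634) = √54060 = 2*√13515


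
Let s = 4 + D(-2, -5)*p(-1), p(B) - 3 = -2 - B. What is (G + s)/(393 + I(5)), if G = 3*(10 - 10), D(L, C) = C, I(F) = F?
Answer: -3/199 ≈ -0.015075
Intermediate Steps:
p(B) = 1 - B (p(B) = 3 + (-2 - B) = 1 - B)
s = -6 (s = 4 - 5*(1 - 1*(-1)) = 4 - 5*(1 + 1) = 4 - 5*2 = 4 - 10 = -6)
G = 0 (G = 3*0 = 0)
(G + s)/(393 + I(5)) = (0 - 6)/(393 + 5) = -6/398 = -6*1/398 = -3/199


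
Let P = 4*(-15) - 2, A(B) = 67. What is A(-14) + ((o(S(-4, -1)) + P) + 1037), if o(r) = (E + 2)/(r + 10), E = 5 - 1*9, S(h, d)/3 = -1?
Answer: 7292/7 ≈ 1041.7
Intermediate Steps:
S(h, d) = -3 (S(h, d) = 3*(-1) = -3)
E = -4 (E = 5 - 9 = -4)
P = -62 (P = -60 - 2 = -62)
o(r) = -2/(10 + r) (o(r) = (-4 + 2)/(r + 10) = -2/(10 + r))
A(-14) + ((o(S(-4, -1)) + P) + 1037) = 67 + ((-2/(10 - 3) - 62) + 1037) = 67 + ((-2/7 - 62) + 1037) = 67 + (-436/7 + 1037) = 67 + 6823/7 = 7292/7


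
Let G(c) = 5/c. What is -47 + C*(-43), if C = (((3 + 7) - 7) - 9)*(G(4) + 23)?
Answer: 12419/2 ≈ 6209.5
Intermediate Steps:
C = -291/2 (C = (((3 + 7) - 7) - 9)*(5/4 + 23) = ((10 - 7) - 9)*(5*(1/4) + 23) = (3 - 9)*(5/4 + 23) = -6*97/4 = -291/2 ≈ -145.50)
-47 + C*(-43) = -47 - 291/2*(-43) = -47 + 12513/2 = 12419/2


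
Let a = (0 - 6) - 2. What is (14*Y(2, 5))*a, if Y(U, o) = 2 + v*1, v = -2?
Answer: 0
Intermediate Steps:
Y(U, o) = 0 (Y(U, o) = 2 - 2*1 = 2 - 2 = 0)
a = -8 (a = -6 - 2 = -8)
(14*Y(2, 5))*a = (14*0)*(-8) = 0*(-8) = 0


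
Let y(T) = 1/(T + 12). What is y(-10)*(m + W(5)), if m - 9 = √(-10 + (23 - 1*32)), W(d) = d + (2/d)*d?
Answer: 8 + I*√19/2 ≈ 8.0 + 2.1795*I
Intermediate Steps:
y(T) = 1/(12 + T)
W(d) = 2 + d (W(d) = d + 2 = 2 + d)
m = 9 + I*√19 (m = 9 + √(-10 + (23 - 1*32)) = 9 + √(-10 + (23 - 32)) = 9 + √(-10 - 9) = 9 + √(-19) = 9 + I*√19 ≈ 9.0 + 4.3589*I)
y(-10)*(m + W(5)) = ((9 + I*√19) + (2 + 5))/(12 - 10) = ((9 + I*√19) + 7)/2 = (16 + I*√19)/2 = 8 + I*√19/2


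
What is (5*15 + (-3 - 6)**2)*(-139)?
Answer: -21684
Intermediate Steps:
(5*15 + (-3 - 6)**2)*(-139) = (75 + (-9)**2)*(-139) = (75 + 81)*(-139) = 156*(-139) = -21684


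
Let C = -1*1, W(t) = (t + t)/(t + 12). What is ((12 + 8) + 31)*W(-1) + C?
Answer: -113/11 ≈ -10.273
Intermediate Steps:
W(t) = 2*t/(12 + t) (W(t) = (2*t)/(12 + t) = 2*t/(12 + t))
C = -1
((12 + 8) + 31)*W(-1) + C = ((12 + 8) + 31)*(2*(-1)/(12 - 1)) - 1 = (20 + 31)*(2*(-1)/11) - 1 = 51*(2*(-1)*(1/11)) - 1 = 51*(-2/11) - 1 = -102/11 - 1 = -113/11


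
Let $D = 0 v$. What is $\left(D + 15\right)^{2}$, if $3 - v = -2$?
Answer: $225$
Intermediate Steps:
$v = 5$ ($v = 3 - -2 = 3 + 2 = 5$)
$D = 0$ ($D = 0 \cdot 5 = 0$)
$\left(D + 15\right)^{2} = \left(0 + 15\right)^{2} = 15^{2} = 225$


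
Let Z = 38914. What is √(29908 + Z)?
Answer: √68822 ≈ 262.34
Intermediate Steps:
√(29908 + Z) = √(29908 + 38914) = √68822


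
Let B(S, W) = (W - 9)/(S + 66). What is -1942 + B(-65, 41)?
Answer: -1910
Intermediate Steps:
B(S, W) = (-9 + W)/(66 + S)
-1942 + B(-65, 41) = -1942 + (-9 + 41)/(66 - 65) = -1942 + 32/1 = -1942 + 1*32 = -1942 + 32 = -1910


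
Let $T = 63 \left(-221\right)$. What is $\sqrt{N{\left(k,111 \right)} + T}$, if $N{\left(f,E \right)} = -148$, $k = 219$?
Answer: $i \sqrt{14071} \approx 118.62 i$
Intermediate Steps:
$T = -13923$
$\sqrt{N{\left(k,111 \right)} + T} = \sqrt{-148 - 13923} = \sqrt{-14071} = i \sqrt{14071}$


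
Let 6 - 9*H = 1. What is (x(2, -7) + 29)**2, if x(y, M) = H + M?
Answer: 41209/81 ≈ 508.75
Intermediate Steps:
H = 5/9 (H = 2/3 - 1/9*1 = 2/3 - 1/9 = 5/9 ≈ 0.55556)
x(y, M) = 5/9 + M
(x(2, -7) + 29)**2 = ((5/9 - 7) + 29)**2 = (-58/9 + 29)**2 = (203/9)**2 = 41209/81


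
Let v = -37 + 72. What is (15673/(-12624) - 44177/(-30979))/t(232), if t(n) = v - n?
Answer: -72156581/77042542512 ≈ -0.00093658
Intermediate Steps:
v = 35
t(n) = 35 - n
(15673/(-12624) - 44177/(-30979))/t(232) = (15673/(-12624) - 44177/(-30979))/(35 - 1*232) = (15673*(-1/12624) - 44177*(-1/30979))/(35 - 232) = (-15673/12624 + 44177/30979)/(-197) = (72156581/391078896)*(-1/197) = -72156581/77042542512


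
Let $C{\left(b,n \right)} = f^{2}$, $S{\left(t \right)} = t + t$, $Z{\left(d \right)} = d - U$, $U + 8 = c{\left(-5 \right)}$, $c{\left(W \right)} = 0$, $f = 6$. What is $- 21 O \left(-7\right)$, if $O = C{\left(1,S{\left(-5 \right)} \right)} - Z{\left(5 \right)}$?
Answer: $3381$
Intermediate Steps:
$U = -8$ ($U = -8 + 0 = -8$)
$Z{\left(d \right)} = 8 + d$ ($Z{\left(d \right)} = d - -8 = d + 8 = 8 + d$)
$S{\left(t \right)} = 2 t$
$C{\left(b,n \right)} = 36$ ($C{\left(b,n \right)} = 6^{2} = 36$)
$O = 23$ ($O = 36 - \left(8 + 5\right) = 36 - 13 = 23$)
$- 21 O \left(-7\right) = \left(-21\right) 23 \left(-7\right) = \left(-483\right) \left(-7\right) = 3381$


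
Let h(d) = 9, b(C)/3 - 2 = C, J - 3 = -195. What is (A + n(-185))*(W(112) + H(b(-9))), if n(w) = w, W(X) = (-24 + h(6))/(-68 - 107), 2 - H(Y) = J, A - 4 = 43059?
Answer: 291270254/35 ≈ 8.3220e+6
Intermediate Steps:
J = -192 (J = 3 - 195 = -192)
b(C) = 6 + 3*C
A = 43063 (A = 4 + 43059 = 43063)
H(Y) = 194 (H(Y) = 2 - 1*(-192) = 2 + 192 = 194)
W(X) = 3/35 (W(X) = (-24 + 9)/(-68 - 107) = -15/(-175) = -15*(-1/175) = 3/35)
(A + n(-185))*(W(112) + H(b(-9))) = (43063 - 185)*(3/35 + 194) = 42878*(6793/35) = 291270254/35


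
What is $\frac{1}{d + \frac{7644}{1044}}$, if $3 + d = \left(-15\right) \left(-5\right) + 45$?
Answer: $\frac{87}{10816} \approx 0.0080436$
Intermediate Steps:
$d = 117$ ($d = -3 + \left(\left(-15\right) \left(-5\right) + 45\right) = -3 + \left(75 + 45\right) = -3 + 120 = 117$)
$\frac{1}{d + \frac{7644}{1044}} = \frac{1}{117 + \frac{7644}{1044}} = \frac{1}{117 + 7644 \cdot \frac{1}{1044}} = \frac{1}{117 + \frac{637}{87}} = \frac{1}{\frac{10816}{87}} = \frac{87}{10816}$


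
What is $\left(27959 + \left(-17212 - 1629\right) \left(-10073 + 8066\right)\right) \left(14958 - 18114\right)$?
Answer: $-119428865976$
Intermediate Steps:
$\left(27959 + \left(-17212 - 1629\right) \left(-10073 + 8066\right)\right) \left(14958 - 18114\right) = \left(27959 - -37813887\right) \left(-3156\right) = \left(27959 + 37813887\right) \left(-3156\right) = 37841846 \left(-3156\right) = -119428865976$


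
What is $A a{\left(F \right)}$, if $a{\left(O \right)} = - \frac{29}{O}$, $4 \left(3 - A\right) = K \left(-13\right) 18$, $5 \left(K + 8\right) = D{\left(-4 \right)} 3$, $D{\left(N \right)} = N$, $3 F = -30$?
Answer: $- \frac{87783}{50} \approx -1755.7$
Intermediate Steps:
$F = -10$ ($F = \frac{1}{3} \left(-30\right) = -10$)
$K = - \frac{52}{5}$ ($K = -8 + \frac{\left(-4\right) 3}{5} = -8 + \frac{1}{5} \left(-12\right) = -8 - \frac{12}{5} = - \frac{52}{5} \approx -10.4$)
$A = - \frac{3027}{5}$ ($A = 3 - \frac{\left(- \frac{52}{5}\right) \left(-13\right) 18}{4} = 3 - \frac{\frac{676}{5} \cdot 18}{4} = 3 - \frac{3042}{5} = - \frac{3027}{5} \approx -605.4$)
$A a{\left(F \right)} = - \frac{3027 \left(- \frac{29}{-10}\right)}{5} = - \frac{3027 \left(\left(-29\right) \left(- \frac{1}{10}\right)\right)}{5} = \left(- \frac{3027}{5}\right) \frac{29}{10} = - \frac{87783}{50}$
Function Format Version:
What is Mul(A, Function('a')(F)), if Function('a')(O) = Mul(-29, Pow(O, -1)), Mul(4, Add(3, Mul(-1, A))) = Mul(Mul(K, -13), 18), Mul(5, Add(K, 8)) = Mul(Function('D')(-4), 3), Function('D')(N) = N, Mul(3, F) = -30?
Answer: Rational(-87783, 50) ≈ -1755.7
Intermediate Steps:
F = -10 (F = Mul(Rational(1, 3), -30) = -10)
K = Rational(-52, 5) (K = Add(-8, Mul(Rational(1, 5), Mul(-4, 3))) = Add(-8, Mul(Rational(1, 5), -12)) = Add(-8, Rational(-12, 5)) = Rational(-52, 5) ≈ -10.400)
A = Rational(-3027, 5) (A = Add(3, Mul(Rational(-1, 4), Mul(Mul(Rational(-52, 5), -13), 18))) = Add(3, Mul(Rational(-1, 4), Mul(Rational(676, 5), 18))) = Add(3, Mul(Rational(-1, 4), Rational(12168, 5))) = Add(3, Rational(-3042, 5)) = Rational(-3027, 5) ≈ -605.40)
Mul(A, Function('a')(F)) = Mul(Rational(-3027, 5), Mul(-29, Pow(-10, -1))) = Mul(Rational(-3027, 5), Mul(-29, Rational(-1, 10))) = Mul(Rational(-3027, 5), Rational(29, 10)) = Rational(-87783, 50)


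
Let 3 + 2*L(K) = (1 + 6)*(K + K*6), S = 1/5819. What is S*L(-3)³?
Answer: -421875/5819 ≈ -72.500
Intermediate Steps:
S = 1/5819 ≈ 0.00017185
L(K) = -3/2 + 49*K/2 (L(K) = -3/2 + ((1 + 6)*(K + K*6))/2 = -3/2 + (7*(K + 6*K))/2 = -3/2 + (7*(7*K))/2 = -3/2 + (49*K)/2 = -3/2 + 49*K/2)
S*L(-3)³ = (-3/2 + (49/2)*(-3))³/5819 = (-3/2 - 147/2)³/5819 = (1/5819)*(-75)³ = (1/5819)*(-421875) = -421875/5819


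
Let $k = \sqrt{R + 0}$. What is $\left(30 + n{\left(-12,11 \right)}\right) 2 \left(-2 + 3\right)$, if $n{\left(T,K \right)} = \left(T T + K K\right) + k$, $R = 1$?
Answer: $592$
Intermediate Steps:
$k = 1$ ($k = \sqrt{1 + 0} = \sqrt{1} = 1$)
$n{\left(T,K \right)} = 1 + K^{2} + T^{2}$ ($n{\left(T,K \right)} = \left(T T + K K\right) + 1 = \left(T^{2} + K^{2}\right) + 1 = \left(K^{2} + T^{2}\right) + 1 = 1 + K^{2} + T^{2}$)
$\left(30 + n{\left(-12,11 \right)}\right) 2 \left(-2 + 3\right) = \left(30 + \left(1 + 11^{2} + \left(-12\right)^{2}\right)\right) 2 \left(-2 + 3\right) = \left(30 + \left(1 + 121 + 144\right)\right) 2 \cdot 1 = \left(30 + 266\right) 2 = 296 \cdot 2 = 592$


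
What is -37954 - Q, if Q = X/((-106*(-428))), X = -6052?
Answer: -430472755/11342 ≈ -37954.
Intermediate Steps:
Q = -1513/11342 (Q = -6052/((-106*(-428))) = -6052/45368 = -6052*1/45368 = -1513/11342 ≈ -0.13340)
-37954 - Q = -37954 - 1*(-1513/11342) = -37954 + 1513/11342 = -430472755/11342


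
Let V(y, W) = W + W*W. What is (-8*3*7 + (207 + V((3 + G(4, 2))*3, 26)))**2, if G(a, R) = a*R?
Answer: 549081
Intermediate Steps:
G(a, R) = R*a
V(y, W) = W + W**2
(-8*3*7 + (207 + V((3 + G(4, 2))*3, 26)))**2 = (-8*3*7 + (207 + 26*(1 + 26)))**2 = (-24*7 + (207 + 26*27))**2 = (-168 + (207 + 702))**2 = (-168 + 909)**2 = 741**2 = 549081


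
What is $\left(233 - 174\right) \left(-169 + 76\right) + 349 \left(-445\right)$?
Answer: $-160792$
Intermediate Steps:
$\left(233 - 174\right) \left(-169 + 76\right) + 349 \left(-445\right) = 59 \left(-93\right) - 155305 = -5487 - 155305 = -160792$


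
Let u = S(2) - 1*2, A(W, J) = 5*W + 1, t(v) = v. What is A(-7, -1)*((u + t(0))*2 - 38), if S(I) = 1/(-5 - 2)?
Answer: 10064/7 ≈ 1437.7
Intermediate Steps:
S(I) = -1/7 (S(I) = 1/(-7) = -1/7)
A(W, J) = 1 + 5*W
u = -15/7 (u = -1/7 - 1*2 = -1/7 - 2 = -15/7 ≈ -2.1429)
A(-7, -1)*((u + t(0))*2 - 38) = (1 + 5*(-7))*((-15/7 + 0)*2 - 38) = (1 - 35)*(-15/7*2 - 38) = -34*(-30/7 - 38) = -34*(-296/7) = 10064/7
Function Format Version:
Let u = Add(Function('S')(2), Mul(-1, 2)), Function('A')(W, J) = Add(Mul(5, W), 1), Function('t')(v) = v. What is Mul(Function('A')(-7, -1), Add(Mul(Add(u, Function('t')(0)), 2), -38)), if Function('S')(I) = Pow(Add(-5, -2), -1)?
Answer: Rational(10064, 7) ≈ 1437.7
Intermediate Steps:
Function('S')(I) = Rational(-1, 7) (Function('S')(I) = Pow(-7, -1) = Rational(-1, 7))
Function('A')(W, J) = Add(1, Mul(5, W))
u = Rational(-15, 7) (u = Add(Rational(-1, 7), Mul(-1, 2)) = Add(Rational(-1, 7), -2) = Rational(-15, 7) ≈ -2.1429)
Mul(Function('A')(-7, -1), Add(Mul(Add(u, Function('t')(0)), 2), -38)) = Mul(Add(1, Mul(5, -7)), Add(Mul(Add(Rational(-15, 7), 0), 2), -38)) = Mul(Add(1, -35), Add(Mul(Rational(-15, 7), 2), -38)) = Mul(-34, Add(Rational(-30, 7), -38)) = Mul(-34, Rational(-296, 7)) = Rational(10064, 7)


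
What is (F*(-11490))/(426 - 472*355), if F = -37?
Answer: -212565/83567 ≈ -2.5436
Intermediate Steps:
(F*(-11490))/(426 - 472*355) = (-37*(-11490))/(426 - 472*355) = 425130/(426 - 167560) = 425130/(-167134) = 425130*(-1/167134) = -212565/83567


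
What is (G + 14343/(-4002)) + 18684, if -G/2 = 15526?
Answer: -16503693/1334 ≈ -12372.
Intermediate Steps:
G = -31052 (G = -2*15526 = -31052)
(G + 14343/(-4002)) + 18684 = (-31052 + 14343/(-4002)) + 18684 = (-31052 + 14343*(-1/4002)) + 18684 = (-31052 - 4781/1334) + 18684 = -41428149/1334 + 18684 = -16503693/1334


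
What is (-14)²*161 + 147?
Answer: 31703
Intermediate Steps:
(-14)²*161 + 147 = 196*161 + 147 = 31556 + 147 = 31703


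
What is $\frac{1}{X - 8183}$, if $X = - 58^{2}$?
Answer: $- \frac{1}{11547} \approx -8.6603 \cdot 10^{-5}$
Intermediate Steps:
$X = -3364$ ($X = \left(-1\right) 3364 = -3364$)
$\frac{1}{X - 8183} = \frac{1}{-3364 - 8183} = \frac{1}{-11547} = - \frac{1}{11547}$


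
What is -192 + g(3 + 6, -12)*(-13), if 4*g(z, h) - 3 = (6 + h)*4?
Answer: -495/4 ≈ -123.75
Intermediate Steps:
g(z, h) = 27/4 + h (g(z, h) = ¾ + ((6 + h)*4)/4 = ¾ + (24 + 4*h)/4 = ¾ + (6 + h) = 27/4 + h)
-192 + g(3 + 6, -12)*(-13) = -192 + (27/4 - 12)*(-13) = -192 - 21/4*(-13) = -192 + 273/4 = -495/4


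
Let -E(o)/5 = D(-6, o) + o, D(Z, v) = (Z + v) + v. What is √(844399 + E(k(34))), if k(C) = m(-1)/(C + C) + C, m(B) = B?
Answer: √975570619/34 ≈ 918.65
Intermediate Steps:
D(Z, v) = Z + 2*v
k(C) = C - 1/(2*C) (k(C) = -1/(C + C) + C = -1/(2*C) + C = C - 1/(2*C))
E(o) = 30 - 15*o (E(o) = -5*((-6 + 2*o) + o) = -5*(-6 + 3*o) = 30 - 15*o)
√(844399 + E(k(34))) = √(844399 + (30 - 15*(34 - ½/34))) = √(844399 + (30 - 15*(34 - ½*1/34))) = √(844399 + (30 - 15*(34 - 1/68))) = √(844399 + (30 - 15*2311/68)) = √(844399 + (30 - 34665/68)) = √(844399 - 32625/68) = √(57386507/68) = √975570619/34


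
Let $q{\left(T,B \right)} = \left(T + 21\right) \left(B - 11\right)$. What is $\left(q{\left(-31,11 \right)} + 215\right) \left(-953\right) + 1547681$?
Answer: $1342786$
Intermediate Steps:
$q{\left(T,B \right)} = \left(-11 + B\right) \left(21 + T\right)$ ($q{\left(T,B \right)} = \left(21 + T\right) \left(-11 + B\right) = \left(-11 + B\right) \left(21 + T\right)$)
$\left(q{\left(-31,11 \right)} + 215\right) \left(-953\right) + 1547681 = \left(\left(-231 - -341 + 21 \cdot 11 + 11 \left(-31\right)\right) + 215\right) \left(-953\right) + 1547681 = \left(\left(-231 + 341 + 231 - 341\right) + 215\right) \left(-953\right) + 1547681 = \left(0 + 215\right) \left(-953\right) + 1547681 = 215 \left(-953\right) + 1547681 = -204895 + 1547681 = 1342786$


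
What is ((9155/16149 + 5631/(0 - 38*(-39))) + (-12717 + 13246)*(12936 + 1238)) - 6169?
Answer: 59767277740705/7977606 ≈ 7.4919e+6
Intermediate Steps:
((9155/16149 + 5631/(0 - 38*(-39))) + (-12717 + 13246)*(12936 + 1238)) - 6169 = ((9155*(1/16149) + 5631/(0 + 1482)) + 529*14174) - 6169 = ((9155/16149 + 5631/1482) + 7498046) - 6169 = ((9155/16149 + 5631*(1/1482)) + 7498046) - 6169 = ((9155/16149 + 1877/494) + 7498046) - 6169 = (34834243/7977606 + 7498046) - 6169 = 59816491592119/7977606 - 6169 = 59767277740705/7977606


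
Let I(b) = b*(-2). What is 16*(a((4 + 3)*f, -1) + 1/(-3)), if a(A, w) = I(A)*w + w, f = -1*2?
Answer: -1408/3 ≈ -469.33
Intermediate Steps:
I(b) = -2*b
f = -2
a(A, w) = w - 2*A*w (a(A, w) = (-2*A)*w + w = -2*A*w + w = w - 2*A*w)
16*(a((4 + 3)*f, -1) + 1/(-3)) = 16*(-(1 - 2*(4 + 3)*(-2)) + 1/(-3)) = 16*(-(1 - 14*(-2)) - ⅓) = 16*(-(1 - 2*(-14)) - ⅓) = 16*(-(1 + 28) - ⅓) = 16*(-1*29 - ⅓) = 16*(-29 - ⅓) = 16*(-88/3) = -1408/3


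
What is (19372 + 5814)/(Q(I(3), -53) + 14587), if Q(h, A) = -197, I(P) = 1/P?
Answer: 12593/7195 ≈ 1.7502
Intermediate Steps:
(19372 + 5814)/(Q(I(3), -53) + 14587) = (19372 + 5814)/(-197 + 14587) = 25186/14390 = 25186*(1/14390) = 12593/7195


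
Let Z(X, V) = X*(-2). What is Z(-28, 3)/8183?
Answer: 8/1169 ≈ 0.0068435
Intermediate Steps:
Z(X, V) = -2*X
Z(-28, 3)/8183 = -2*(-28)/8183 = 56*(1/8183) = 8/1169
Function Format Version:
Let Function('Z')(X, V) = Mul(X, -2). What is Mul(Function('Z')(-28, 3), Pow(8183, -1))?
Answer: Rational(8, 1169) ≈ 0.0068435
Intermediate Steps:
Function('Z')(X, V) = Mul(-2, X)
Mul(Function('Z')(-28, 3), Pow(8183, -1)) = Mul(Mul(-2, -28), Pow(8183, -1)) = Mul(56, Rational(1, 8183)) = Rational(8, 1169)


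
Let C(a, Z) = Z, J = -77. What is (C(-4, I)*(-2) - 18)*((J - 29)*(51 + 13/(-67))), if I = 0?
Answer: 6494832/67 ≈ 96938.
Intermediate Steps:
(C(-4, I)*(-2) - 18)*((J - 29)*(51 + 13/(-67))) = (0*(-2) - 18)*((-77 - 29)*(51 + 13/(-67))) = (0 - 18)*(-106*(51 + 13*(-1/67))) = -(-1908)*(51 - 13/67) = -(-1908)*3404/67 = -18*(-360824/67) = 6494832/67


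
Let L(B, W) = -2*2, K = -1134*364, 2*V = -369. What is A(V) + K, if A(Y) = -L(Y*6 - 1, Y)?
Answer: -412772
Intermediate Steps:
V = -369/2 (V = (½)*(-369) = -369/2 ≈ -184.50)
K = -412776
L(B, W) = -4
A(Y) = 4 (A(Y) = -1*(-4) = 4)
A(V) + K = 4 - 412776 = -412772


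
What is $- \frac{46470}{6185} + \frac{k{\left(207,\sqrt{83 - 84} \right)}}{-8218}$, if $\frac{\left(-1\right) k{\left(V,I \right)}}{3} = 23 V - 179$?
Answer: $- \frac{29687145}{5082833} \approx -5.8407$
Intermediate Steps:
$k{\left(V,I \right)} = 537 - 69 V$ ($k{\left(V,I \right)} = - 3 \left(23 V - 179\right) = - 3 \left(-179 + 23 V\right) = 537 - 69 V$)
$- \frac{46470}{6185} + \frac{k{\left(207,\sqrt{83 - 84} \right)}}{-8218} = - \frac{46470}{6185} + \frac{537 - 14283}{-8218} = \left(-46470\right) \frac{1}{6185} + \left(537 - 14283\right) \left(- \frac{1}{8218}\right) = - \frac{9294}{1237} - - \frac{6873}{4109} = - \frac{9294}{1237} + \frac{6873}{4109} = - \frac{29687145}{5082833}$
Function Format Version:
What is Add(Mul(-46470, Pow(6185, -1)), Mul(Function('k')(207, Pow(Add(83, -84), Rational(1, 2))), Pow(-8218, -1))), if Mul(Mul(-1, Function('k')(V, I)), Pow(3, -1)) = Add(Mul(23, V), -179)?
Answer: Rational(-29687145, 5082833) ≈ -5.8407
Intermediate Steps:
Function('k')(V, I) = Add(537, Mul(-69, V)) (Function('k')(V, I) = Mul(-3, Add(Mul(23, V), -179)) = Mul(-3, Add(-179, Mul(23, V))) = Add(537, Mul(-69, V)))
Add(Mul(-46470, Pow(6185, -1)), Mul(Function('k')(207, Pow(Add(83, -84), Rational(1, 2))), Pow(-8218, -1))) = Add(Mul(-46470, Pow(6185, -1)), Mul(Add(537, Mul(-69, 207)), Pow(-8218, -1))) = Add(Mul(-46470, Rational(1, 6185)), Mul(Add(537, -14283), Rational(-1, 8218))) = Add(Rational(-9294, 1237), Mul(-13746, Rational(-1, 8218))) = Add(Rational(-9294, 1237), Rational(6873, 4109)) = Rational(-29687145, 5082833)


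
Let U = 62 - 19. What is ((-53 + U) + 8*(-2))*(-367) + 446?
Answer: 9988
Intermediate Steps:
U = 43
((-53 + U) + 8*(-2))*(-367) + 446 = ((-53 + 43) + 8*(-2))*(-367) + 446 = (-10 - 16)*(-367) + 446 = -26*(-367) + 446 = 9542 + 446 = 9988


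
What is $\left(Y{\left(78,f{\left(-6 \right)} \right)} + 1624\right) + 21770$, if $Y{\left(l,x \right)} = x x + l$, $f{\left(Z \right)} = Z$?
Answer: $23508$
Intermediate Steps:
$Y{\left(l,x \right)} = l + x^{2}$ ($Y{\left(l,x \right)} = x^{2} + l = l + x^{2}$)
$\left(Y{\left(78,f{\left(-6 \right)} \right)} + 1624\right) + 21770 = \left(\left(78 + \left(-6\right)^{2}\right) + 1624\right) + 21770 = \left(\left(78 + 36\right) + 1624\right) + 21770 = \left(114 + 1624\right) + 21770 = 1738 + 21770 = 23508$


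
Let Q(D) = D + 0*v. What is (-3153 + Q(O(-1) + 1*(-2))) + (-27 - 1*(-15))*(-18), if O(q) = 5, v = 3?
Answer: -2934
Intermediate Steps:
Q(D) = D (Q(D) = D + 0*3 = D + 0 = D)
(-3153 + Q(O(-1) + 1*(-2))) + (-27 - 1*(-15))*(-18) = (-3153 + (5 + 1*(-2))) + (-27 - 1*(-15))*(-18) = (-3153 + (5 - 2)) + (-27 + 15)*(-18) = (-3153 + 3) - 12*(-18) = -3150 + 216 = -2934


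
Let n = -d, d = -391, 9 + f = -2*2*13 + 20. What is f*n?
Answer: -16031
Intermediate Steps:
f = -41 (f = -9 + (-2*2*13 + 20) = -9 + (-4*13 + 20) = -9 + (-52 + 20) = -9 - 32 = -41)
n = 391 (n = -1*(-391) = 391)
f*n = -41*391 = -16031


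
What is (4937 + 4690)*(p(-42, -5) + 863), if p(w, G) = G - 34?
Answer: 7932648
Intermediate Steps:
p(w, G) = -34 + G
(4937 + 4690)*(p(-42, -5) + 863) = (4937 + 4690)*((-34 - 5) + 863) = 9627*(-39 + 863) = 9627*824 = 7932648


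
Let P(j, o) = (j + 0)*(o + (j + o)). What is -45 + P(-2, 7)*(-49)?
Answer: 1131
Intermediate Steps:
P(j, o) = j*(j + 2*o)
-45 + P(-2, 7)*(-49) = -45 - 2*(-2 + 2*7)*(-49) = -45 - 2*(-2 + 14)*(-49) = -45 - 2*12*(-49) = -45 - 24*(-49) = -45 + 1176 = 1131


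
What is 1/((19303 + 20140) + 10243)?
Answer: 1/49686 ≈ 2.0126e-5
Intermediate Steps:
1/((19303 + 20140) + 10243) = 1/(39443 + 10243) = 1/49686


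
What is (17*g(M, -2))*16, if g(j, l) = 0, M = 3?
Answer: 0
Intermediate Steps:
(17*g(M, -2))*16 = (17*0)*16 = 0*16 = 0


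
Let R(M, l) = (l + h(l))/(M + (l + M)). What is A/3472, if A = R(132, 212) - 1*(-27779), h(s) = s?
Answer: 3305807/413168 ≈ 8.0011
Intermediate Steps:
R(M, l) = 2*l/(l + 2*M) (R(M, l) = (l + l)/(M + (l + M)) = (2*l)/(M + (M + l)) = (2*l)/(l + 2*M) = 2*l/(l + 2*M))
A = 3305807/119 (A = 2*212/(212 + 2*132) - 1*(-27779) = 2*212/(212 + 264) + 27779 = 2*212/476 + 27779 = 2*212*(1/476) + 27779 = 106/119 + 27779 = 3305807/119 ≈ 27780.)
A/3472 = (3305807/119)/3472 = (3305807/119)*(1/3472) = 3305807/413168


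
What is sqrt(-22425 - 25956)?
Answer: I*sqrt(48381) ≈ 219.96*I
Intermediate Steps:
sqrt(-22425 - 25956) = sqrt(-48381) = I*sqrt(48381)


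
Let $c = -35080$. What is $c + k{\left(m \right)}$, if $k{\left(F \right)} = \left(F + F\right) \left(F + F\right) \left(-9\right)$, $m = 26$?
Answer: $-59416$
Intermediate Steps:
$k{\left(F \right)} = - 36 F^{2}$ ($k{\left(F \right)} = 2 F 2 F \left(-9\right) = 4 F^{2} \left(-9\right) = - 36 F^{2}$)
$c + k{\left(m \right)} = -35080 - 36 \cdot 26^{2} = -35080 - 24336 = -59416$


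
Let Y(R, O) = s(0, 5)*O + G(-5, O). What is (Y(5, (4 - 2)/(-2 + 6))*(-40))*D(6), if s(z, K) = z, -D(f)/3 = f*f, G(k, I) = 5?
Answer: 21600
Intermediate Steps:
D(f) = -3*f² (D(f) = -3*f*f = -3*f²)
Y(R, O) = 5 (Y(R, O) = 0*O + 5 = 0 + 5 = 5)
(Y(5, (4 - 2)/(-2 + 6))*(-40))*D(6) = (5*(-40))*(-3*6²) = -(-600)*36 = -200*(-108) = 21600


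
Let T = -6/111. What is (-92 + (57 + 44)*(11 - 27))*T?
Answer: 3416/37 ≈ 92.324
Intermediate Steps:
T = -2/37 (T = -6*1/111 = -2/37 ≈ -0.054054)
(-92 + (57 + 44)*(11 - 27))*T = (-92 + (57 + 44)*(11 - 27))*(-2/37) = (-92 + 101*(-16))*(-2/37) = (-92 - 1616)*(-2/37) = -1708*(-2/37) = 3416/37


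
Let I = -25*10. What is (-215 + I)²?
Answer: 216225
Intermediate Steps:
I = -250
(-215 + I)² = (-215 - 250)² = (-465)² = 216225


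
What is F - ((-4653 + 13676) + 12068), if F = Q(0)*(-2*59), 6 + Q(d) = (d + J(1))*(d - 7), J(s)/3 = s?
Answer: -17905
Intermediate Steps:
J(s) = 3*s
Q(d) = -6 + (-7 + d)*(3 + d) (Q(d) = -6 + (d + 3*1)*(d - 7) = -6 + (d + 3)*(-7 + d) = -6 + (3 + d)*(-7 + d) = -6 + (-7 + d)*(3 + d))
F = 3186 (F = (-27 + 0² - 4*0)*(-2*59) = (-27 + 0 + 0)*(-118) = -27*(-118) = 3186)
F - ((-4653 + 13676) + 12068) = 3186 - ((-4653 + 13676) + 12068) = 3186 - (9023 + 12068) = 3186 - 1*21091 = 3186 - 21091 = -17905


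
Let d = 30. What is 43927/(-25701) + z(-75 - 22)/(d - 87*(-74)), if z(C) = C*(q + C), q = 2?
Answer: -1212439/4262412 ≈ -0.28445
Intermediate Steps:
z(C) = C*(2 + C)
43927/(-25701) + z(-75 - 22)/(d - 87*(-74)) = 43927/(-25701) + ((-75 - 22)*(2 + (-75 - 22)))/(30 - 87*(-74)) = 43927*(-1/25701) + (-97*(2 - 97))/(30 + 6438) = -3379/1977 - 97*(-95)/6468 = -3379/1977 + 9215*(1/6468) = -3379/1977 + 9215/6468 = -1212439/4262412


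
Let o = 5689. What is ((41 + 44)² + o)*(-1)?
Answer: -12914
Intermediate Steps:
((41 + 44)² + o)*(-1) = ((41 + 44)² + 5689)*(-1) = (85² + 5689)*(-1) = (7225 + 5689)*(-1) = 12914*(-1) = -12914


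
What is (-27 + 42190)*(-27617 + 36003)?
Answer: 353578918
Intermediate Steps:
(-27 + 42190)*(-27617 + 36003) = 42163*8386 = 353578918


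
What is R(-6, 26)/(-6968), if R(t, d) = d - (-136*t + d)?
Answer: 102/871 ≈ 0.11711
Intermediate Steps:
R(t, d) = 136*t (R(t, d) = d - (d - 136*t) = d + (-d + 136*t) = 136*t)
R(-6, 26)/(-6968) = (136*(-6))/(-6968) = -816*(-1/6968) = 102/871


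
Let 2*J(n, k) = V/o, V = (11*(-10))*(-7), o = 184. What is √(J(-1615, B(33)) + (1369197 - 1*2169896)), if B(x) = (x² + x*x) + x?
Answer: I*√6777098626/92 ≈ 894.82*I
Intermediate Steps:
V = 770 (V = -110*(-7) = 770)
B(x) = x + 2*x² (B(x) = (x² + x²) + x = 2*x² + x = x + 2*x²)
J(n, k) = 385/184 (J(n, k) = (770/184)/2 = (770*(1/184))/2 = (½)*(385/92) = 385/184)
√(J(-1615, B(33)) + (1369197 - 1*2169896)) = √(385/184 + (1369197 - 1*2169896)) = √(385/184 + (1369197 - 2169896)) = √(385/184 - 800699) = √(-147328231/184) = I*√6777098626/92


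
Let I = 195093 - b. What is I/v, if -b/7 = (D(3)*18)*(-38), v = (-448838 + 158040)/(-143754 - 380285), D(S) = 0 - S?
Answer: 109763636823/290798 ≈ 3.7746e+5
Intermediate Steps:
D(S) = -S
v = 290798/524039 (v = -290798/(-524039) = -290798*(-1/524039) = 290798/524039 ≈ 0.55492)
b = -14364 (b = -7*-1*3*18*(-38) = -7*(-3*18)*(-38) = -(-378)*(-38) = -7*2052 = -14364)
I = 209457 (I = 195093 - 1*(-14364) = 195093 + 14364 = 209457)
I/v = 209457/(290798/524039) = 209457*(524039/290798) = 109763636823/290798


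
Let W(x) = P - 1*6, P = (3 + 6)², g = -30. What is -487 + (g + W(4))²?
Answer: 1538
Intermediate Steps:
P = 81 (P = 9² = 81)
W(x) = 75 (W(x) = 81 - 1*6 = 81 - 6 = 75)
-487 + (g + W(4))² = -487 + (-30 + 75)² = -487 + 45² = -487 + 2025 = 1538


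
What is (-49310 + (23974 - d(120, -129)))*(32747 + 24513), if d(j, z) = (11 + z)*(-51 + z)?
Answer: -2666941760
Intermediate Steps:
d(j, z) = (-51 + z)*(11 + z)
(-49310 + (23974 - d(120, -129)))*(32747 + 24513) = (-49310 + (23974 - (-561 + (-129)² - 40*(-129))))*(32747 + 24513) = (-49310 + (23974 - (-561 + 16641 + 5160)))*57260 = (-49310 + (23974 - 1*21240))*57260 = (-49310 + (23974 - 21240))*57260 = (-49310 + 2734)*57260 = -46576*57260 = -2666941760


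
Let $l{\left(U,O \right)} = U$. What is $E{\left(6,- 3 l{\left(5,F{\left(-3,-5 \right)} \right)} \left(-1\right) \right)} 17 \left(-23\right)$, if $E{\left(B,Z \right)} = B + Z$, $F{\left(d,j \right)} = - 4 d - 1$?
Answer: $-8211$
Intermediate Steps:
$F{\left(d,j \right)} = -1 - 4 d$
$E{\left(6,- 3 l{\left(5,F{\left(-3,-5 \right)} \right)} \left(-1\right) \right)} 17 \left(-23\right) = \left(6 + \left(-3\right) 5 \left(-1\right)\right) 17 \left(-23\right) = \left(6 - -15\right) 17 \left(-23\right) = \left(6 + 15\right) 17 \left(-23\right) = 21 \cdot 17 \left(-23\right) = 357 \left(-23\right) = -8211$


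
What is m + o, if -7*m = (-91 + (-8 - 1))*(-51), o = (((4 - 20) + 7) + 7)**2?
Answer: -5072/7 ≈ -724.57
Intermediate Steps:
o = 4 (o = ((-16 + 7) + 7)**2 = (-9 + 7)**2 = (-2)**2 = 4)
m = -5100/7 (m = -(-91 + (-8 - 1))*(-51)/7 = -(-91 - 9)*(-51)/7 = -(-100)*(-51)/7 = -1/7*5100 = -5100/7 ≈ -728.57)
m + o = -5100/7 + 4 = -5072/7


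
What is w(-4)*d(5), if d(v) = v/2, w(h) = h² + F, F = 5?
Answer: 105/2 ≈ 52.500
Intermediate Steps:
w(h) = 5 + h² (w(h) = h² + 5 = 5 + h²)
d(v) = v/2 (d(v) = v*(½) = v/2)
w(-4)*d(5) = (5 + (-4)²)*((½)*5) = (5 + 16)*(5/2) = 21*(5/2) = 105/2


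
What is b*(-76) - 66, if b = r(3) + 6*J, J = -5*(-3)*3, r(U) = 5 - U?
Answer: -20738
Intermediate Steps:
r(U) = 5 - U
J = 45 (J = 15*3 = 45)
b = 272 (b = (5 - 1*3) + 6*45 = (5 - 3) + 270 = 2 + 270 = 272)
b*(-76) - 66 = 272*(-76) - 66 = -20672 - 66 = -20738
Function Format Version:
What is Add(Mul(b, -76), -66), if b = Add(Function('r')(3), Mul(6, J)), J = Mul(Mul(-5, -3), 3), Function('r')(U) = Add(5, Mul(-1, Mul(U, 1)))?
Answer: -20738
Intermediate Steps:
Function('r')(U) = Add(5, Mul(-1, U))
J = 45 (J = Mul(15, 3) = 45)
b = 272 (b = Add(Add(5, Mul(-1, 3)), Mul(6, 45)) = Add(Add(5, -3), 270) = Add(2, 270) = 272)
Add(Mul(b, -76), -66) = Add(Mul(272, -76), -66) = Add(-20672, -66) = -20738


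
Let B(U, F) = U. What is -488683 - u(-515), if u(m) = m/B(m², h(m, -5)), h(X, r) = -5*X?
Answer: -251671744/515 ≈ -4.8868e+5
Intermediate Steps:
u(m) = 1/m (u(m) = m/(m²) = m/m² = 1/m)
-488683 - u(-515) = -488683 - 1/(-515) = -488683 - 1*(-1/515) = -488683 + 1/515 = -251671744/515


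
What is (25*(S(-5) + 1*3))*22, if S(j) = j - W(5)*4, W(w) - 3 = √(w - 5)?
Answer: -7700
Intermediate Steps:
W(w) = 3 + √(-5 + w) (W(w) = 3 + √(w - 5) = 3 + √(-5 + w))
S(j) = -12 + j (S(j) = j - (3 + √(-5 + 5))*4 = j - (3 + √0)*4 = j - (3 + 0)*4 = j - 3*4 = j - 1*12 = j - 12 = -12 + j)
(25*(S(-5) + 1*3))*22 = (25*((-12 - 5) + 1*3))*22 = (25*(-17 + 3))*22 = (25*(-14))*22 = -350*22 = -7700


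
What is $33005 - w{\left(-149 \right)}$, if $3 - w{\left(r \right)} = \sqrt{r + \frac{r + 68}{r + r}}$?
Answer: $33002 + \frac{i \sqrt{13207658}}{298} \approx 33002.0 + 12.195 i$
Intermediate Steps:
$w{\left(r \right)} = 3 - \sqrt{r + \frac{68 + r}{2 r}}$ ($w{\left(r \right)} = 3 - \sqrt{r + \frac{r + 68}{r + r}} = 3 - \sqrt{r + \frac{68 + r}{2 r}}$)
$33005 - w{\left(-149 \right)} = 33005 - \left(3 - \frac{\sqrt{2 + 4 \left(-149\right) + \frac{136}{-149}}}{2}\right) = 33005 - \left(3 - \frac{\sqrt{2 - 596 + 136 \left(- \frac{1}{149}\right)}}{2}\right) = 33005 - \left(3 - \frac{\sqrt{2 - 596 - \frac{136}{149}}}{2}\right) = 33005 - \left(3 - \frac{\sqrt{- \frac{88642}{149}}}{2}\right) = 33005 - \left(3 - \frac{\frac{1}{149} i \sqrt{13207658}}{2}\right) = 33005 - \left(3 - \frac{i \sqrt{13207658}}{298}\right) = 33002 + \frac{i \sqrt{13207658}}{298}$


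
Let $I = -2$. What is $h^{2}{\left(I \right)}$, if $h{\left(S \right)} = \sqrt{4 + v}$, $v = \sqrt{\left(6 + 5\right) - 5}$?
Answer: $4 + \sqrt{6} \approx 6.4495$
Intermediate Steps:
$v = \sqrt{6}$ ($v = \sqrt{11 - 5} = \sqrt{6} \approx 2.4495$)
$h{\left(S \right)} = \sqrt{4 + \sqrt{6}}$
$h^{2}{\left(I \right)} = \left(\sqrt{4 + \sqrt{6}}\right)^{2} = 4 + \sqrt{6}$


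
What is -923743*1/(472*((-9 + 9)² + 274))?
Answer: -923743/129328 ≈ -7.1426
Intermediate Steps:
-923743*1/(472*((-9 + 9)² + 274)) = -923743*1/(472*(0² + 274)) = -923743*1/(472*(0 + 274)) = -923743/(472*274) = -923743/129328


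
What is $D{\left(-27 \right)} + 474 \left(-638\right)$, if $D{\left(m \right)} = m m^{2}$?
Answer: $-322095$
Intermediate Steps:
$D{\left(m \right)} = m^{3}$
$D{\left(-27 \right)} + 474 \left(-638\right) = \left(-27\right)^{3} + 474 \left(-638\right) = -19683 - 302412 = -322095$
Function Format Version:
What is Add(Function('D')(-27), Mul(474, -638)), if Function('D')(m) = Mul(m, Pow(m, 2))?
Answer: -322095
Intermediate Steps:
Function('D')(m) = Pow(m, 3)
Add(Function('D')(-27), Mul(474, -638)) = Add(Pow(-27, 3), Mul(474, -638)) = Add(-19683, -302412) = -322095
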